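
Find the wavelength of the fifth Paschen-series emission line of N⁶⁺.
19.47639 nm

The lines of a series are numbered from the longest wavelength (smallest ΔE) outward; the fifth line is the transition from n = n_f + 5 to n_f.
The Paschen series has all transitions ending at n_f = 3.

For N⁶⁺ (Z = 7), the fifth line (ε-line) is the jump from n = 8 to n = 3:
E_8 = -13.6057 × 7² / 8² = -10.4168641 eV
E_3 = -13.6057 × 7² / 3² = -74.0754778 eV
ΔE = E_8 - E_3 = 63.6586137 eV

λ = hc/E = 1239.84 eV·nm / 63.6586137 eV
λ = 19.47639 nm

This is the ε-line of the Paschen series in N⁶⁺.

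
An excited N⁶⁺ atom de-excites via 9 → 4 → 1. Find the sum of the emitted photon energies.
658.449 eV

The energy levels of N⁶⁺ are E_n = -13.6057 × 7² / n² eV.

First transition (9 → 4):
ΔE₁ = |E_4 - E_9|
ΔE₁ = |-41.667456250 - (-8.230608642)| = 33.436848 eV

Second transition (4 → 1):
ΔE₂ = |E_1 - E_4|
ΔE₂ = |-666.679300000 - (-41.667456250)| = 625.011844 eV

Total energy released:
E_total = ΔE₁ + ΔE₂ = 33.436848 + 625.011844 = 658.449 eV

Note: This equals the direct transition 9 → 1: 658.449 eV ✓
Energy is conserved regardless of the path taken.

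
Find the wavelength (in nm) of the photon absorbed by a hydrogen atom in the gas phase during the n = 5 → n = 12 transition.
2756.76847 nm

First, find the transition energy using E_n = -13.6057 / n² eV:
E_5 = -13.6057 / 5² = -0.54422800000 eV
E_12 = -13.6057 / 12² = -0.09448402778 eV

Photon energy: |ΔE| = |E_12 - E_5| = 0.44974397222 eV

Convert to wavelength using E = hc/λ with hc = 1239.84 eV·nm:
λ = hc/E = 1239.84 eV·nm / 0.44974397222 eV
λ = 2756.76847 nm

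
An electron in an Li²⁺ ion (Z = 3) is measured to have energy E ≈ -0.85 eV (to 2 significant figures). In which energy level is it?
n = 12

The exact energy levels follow E_n = -13.6057 Z² / n² eV with Z = 3.

The measured value (-0.85 eV) is reported to only 2 significant figures, so we must test candidate n values and see which one matches to that precision.

Candidate energies:
  n = 10:  E = -13.6057 × 3² / 10² = -1.22451 eV
  n = 11:  E = -13.6057 × 3² / 11² = -1.01199 eV
  n = 12:  E = -13.6057 × 3² / 12² = -0.85036 eV  ← matches
  n = 13:  E = -13.6057 × 3² / 13² = -0.72456 eV
  n = 14:  E = -13.6057 × 3² / 14² = -0.62475 eV

Checking against the measurement of -0.85 eV (2 sig figs), only n = 12 agrees:
E_12 = -0.85036 eV, which rounds to -0.85 eV ✓

Therefore n = 12.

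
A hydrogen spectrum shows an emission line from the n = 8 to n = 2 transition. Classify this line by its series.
Balmer series

The spectral series in hydrogen are named based on the final (lower) energy level:
- Lyman series: n_final = 1 (ultraviolet)
- Balmer series: n_final = 2 (visible/near-UV)
- Paschen series: n_final = 3 (infrared)
- Brackett series: n_final = 4 (infrared)
- Pfund series: n_final = 5 (far infrared)

Since this transition ends at n = 2, it belongs to the Balmer series.

For reference, this 8 → 2 line has photon energy
ΔE = 13.6057 eV × (1/2² - 1/8²) = 3.18883594 eV,
corresponding to wavelength λ = hc/ΔE = 1239.84 eV·nm / 3.18883594 eV = 388.8065 nm in the visible/near-UV region.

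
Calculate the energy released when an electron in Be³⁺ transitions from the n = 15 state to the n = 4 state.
12.638184 eV

The energy levels are E_n = -13.6057 Z² eV / n².

Energy at n = 15: E_15 = -13.6057 × 4² / 15² = -0.967516444 eV
Energy at n = 4: E_4 = -13.6057 × 4² / 4² = -13.605700000 eV

For emission (electron falling to lower state), the photon energy is:
E_photon = E_15 - E_4 = |-0.967516444 - (-13.605700000)|
E_photon = 12.638184 eV

This energy is carried away by the emitted photon.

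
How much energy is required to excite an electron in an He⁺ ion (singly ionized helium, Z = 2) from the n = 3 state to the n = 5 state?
3.870 eV

The energy levels of a hydrogen-like atom are E_n = -13.6057 Z² eV / n².

Energy at n = 3: E_3 = -13.6057 × 2² / 3² = -6.046978 eV
Energy at n = 5: E_5 = -13.6057 × 2² / 5² = -2.176912 eV

The excitation energy is the difference:
ΔE = E_5 - E_3
ΔE = -2.176912 - (-6.046978)
ΔE = 3.870 eV

Since this is positive, energy must be absorbed (photon absorption).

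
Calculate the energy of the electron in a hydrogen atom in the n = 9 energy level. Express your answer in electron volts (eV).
-0.167972 eV

The energy levels of a hydrogen-like atom are given by:
E_n = -13.6057 eV / n²

For n = 9:
E_9 = -13.6057 eV / 9²
E_9 = -13.6057 eV / 81
E_9 = -0.167972 eV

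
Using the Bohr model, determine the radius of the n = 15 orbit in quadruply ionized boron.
2.3813 nm (or 23.8130 Å)

The Bohr radius formula is:
r_n = n² a₀ / Z

where a₀ = 0.0529177 nm is the Bohr radius.

For B⁴⁺ (Z = 5) at n = 15:
r_15 = 15² × 0.0529177 nm / 5
r_15 = 225 × 0.0529177 nm / 5
r_15 = 11.90648 nm / 5
r_15 = 2.3813 nm

The electron orbits at approximately 2.3813 nm from the nucleus.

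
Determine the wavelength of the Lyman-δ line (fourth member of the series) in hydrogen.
94.92 nm

The lines of a series are numbered from the longest wavelength (smallest ΔE) outward; the fourth line is the transition from n = n_f + 4 to n_f.
The Lyman series has all transitions ending at n_f = 1.

For H, the fourth line (δ-line) is the jump from n = 5 to n = 1:
E_5 = -13.6057 / 5² = -0.5442 eV
E_1 = -13.6057 / 1² = -13.6057 eV
ΔE = E_5 - E_1 = 13.0615 eV

λ = hc/E = 1239.84 eV·nm / 13.0615 eV
λ = 94.92 nm

This is the δ-line of the Lyman series in H.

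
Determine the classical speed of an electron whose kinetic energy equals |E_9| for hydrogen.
2.4308e+05 m/s (or 0.08108% of c)

The binding energy at n = 9 for hydrogen is:
E_9 = -13.6057/9² = -0.16797160 eV
|E_9| = 0.16797160 eV

Convert to Joules:
KE = 0.16797160 eV × (1.602177 × 10⁻¹⁹ J/eV) = 2.691202e-20 J

Using KE = ½mv²:
v = √(2·KE/m_e)
v = √(2 × 2.691202e-20 J / 9.10938 × 10⁻³¹ kg)
v = 2.4308e+05 m/s

This is approximately 0.08108% the speed of light.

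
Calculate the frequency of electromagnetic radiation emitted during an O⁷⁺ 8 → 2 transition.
4.9348e+16 Hz

First, find the transition energy:
E_8 = -13.6057 × 8² / 8² = -13.60570 eV
E_2 = -13.6057 × 8² / 2² = -217.69120 eV
|ΔE| = |E_2 - E_8| = 204.08550 eV

Convert to Joules: E = 204.08550 eV × (1.602177 × 10⁻¹⁹ J/eV) = 3.269811e-17 J

Using E = hf:
f = E/h = 3.269811e-17 J / (6.62607 × 10⁻³⁴ J·s)
f = 4.9348e+16 Hz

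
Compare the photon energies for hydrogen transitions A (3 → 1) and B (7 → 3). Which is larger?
3 → 1

Calculate the energy for each transition:

Transition 3 → 1:
ΔE₁ = |E_1 - E_3| = |-13.6057/1² - (-13.6057/3²)|
ΔE₁ = |-13.6057000000 - (-1.5117444444)| = 12.0939556 eV

Transition 7 → 3:
ΔE₂ = |E_3 - E_7| = |-13.6057/3² - (-13.6057/7²)|
ΔE₂ = |-1.5117444444 - (-0.2776673469)| = 1.2340771 eV

Since 12.0939556 eV > 1.2340771 eV, the transition 3 → 1 emits the more energetic photon.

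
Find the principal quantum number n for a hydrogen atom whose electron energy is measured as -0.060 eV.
n = 15

The exact energy levels follow E_n = -13.6057 eV / n².

The measured value (-0.060 eV) is reported to only 2 significant figures, so we must test candidate n values and see which one matches to that precision.

Candidate energies:
  n = 13:  E = -13.6057/13² = -0.08051 eV
  n = 14:  E = -13.6057/14² = -0.06942 eV
  n = 15:  E = -13.6057/15² = -0.06047 eV  ← matches
  n = 16:  E = -13.6057/16² = -0.05315 eV
  n = 17:  E = -13.6057/17² = -0.04708 eV

Checking against the measurement of -0.060 eV (2 sig figs), only n = 15 agrees:
E_15 = -0.06047 eV, which rounds to -0.060 eV ✓

Therefore n = 15.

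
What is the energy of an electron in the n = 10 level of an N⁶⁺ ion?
-6.666793 eV

For hydrogen-like ions, the energy levels scale with Z²:
E_n = -13.6057 Z² / n² eV

For N⁶⁺ (Z = 7) at n = 10:
E_10 = -13.6057 × 7² / 10²
E_10 = -13.6057 × 49 / 100
E_10 = -666.6793 / 100
E_10 = -6.666793 eV

The energy is 49 times more negative than hydrogen at the same n due to the stronger nuclear charge.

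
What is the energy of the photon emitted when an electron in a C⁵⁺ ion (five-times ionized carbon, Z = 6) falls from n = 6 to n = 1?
476.200 eV

The energy levels are E_n = -13.6057 Z² eV / n².

Energy at n = 6: E_6 = -13.6057 × 6² / 6² = -13.605700 eV
Energy at n = 1: E_1 = -13.6057 × 6² / 1² = -489.805200 eV

For emission (electron falling to lower state), the photon energy is:
E_photon = E_6 - E_1 = |-13.605700 - (-489.805200)|
E_photon = 476.200 eV

This energy is carried away by the emitted photon.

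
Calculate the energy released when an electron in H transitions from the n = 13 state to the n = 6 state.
0.2974 eV

The energy levels are E_n = -13.6057 eV / n².

Energy at n = 13: E_13 = -13.6057 / 13² = -0.0805071 eV
Energy at n = 6: E_6 = -13.6057 / 6² = -0.3779361 eV

For emission (electron falling to lower state), the photon energy is:
E_photon = E_13 - E_6 = |-0.0805071 - (-0.3779361)|
E_photon = 0.2974 eV

This energy is carried away by the emitted photon.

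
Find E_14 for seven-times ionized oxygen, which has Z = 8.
-4.443 eV

For hydrogen-like ions, the energy levels scale with Z²:
E_n = -13.6057 Z² / n² eV

For O⁷⁺ (Z = 8) at n = 14:
E_14 = -13.6057 × 8² / 14²
E_14 = -13.6057 × 64 / 196
E_14 = -870.7648 / 196
E_14 = -4.443 eV

The energy is 64 times more negative than hydrogen at the same n due to the stronger nuclear charge.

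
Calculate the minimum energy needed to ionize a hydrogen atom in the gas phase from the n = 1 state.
13.606 eV

The ionization energy is the energy needed to remove the electron completely (n → ∞).

For hydrogen, E_n = -13.6057 eV / n².

At n = 1: E_1 = -13.6057 / 1² = -13.605700 eV
At n = ∞: E_∞ = 0 eV

Ionization energy = E_∞ - E_1 = 0 - (-13.605700) = 13.605700 eV
Ionization energy ≈ 13.606 eV

This is also called the binding energy of the electron in state n = 1.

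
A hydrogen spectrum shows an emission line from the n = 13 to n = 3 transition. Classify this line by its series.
Paschen series

The spectral series in hydrogen are named based on the final (lower) energy level:
- Lyman series: n_final = 1 (ultraviolet)
- Balmer series: n_final = 2 (visible/near-UV)
- Paschen series: n_final = 3 (infrared)
- Brackett series: n_final = 4 (infrared)
- Pfund series: n_final = 5 (far infrared)

Since this transition ends at n = 3, it belongs to the Paschen series.

For reference, this 13 → 3 line has photon energy
ΔE = 13.6057 eV × (1/3² - 1/13²) = 1.43123734 eV,
corresponding to wavelength λ = hc/ΔE = 1239.84 eV·nm / 1.43123734 eV = 866.2714 nm in the infrared region.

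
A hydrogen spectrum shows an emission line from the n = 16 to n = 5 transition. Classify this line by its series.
Pfund series

The spectral series in hydrogen are named based on the final (lower) energy level:
- Lyman series: n_final = 1 (ultraviolet)
- Balmer series: n_final = 2 (visible/near-UV)
- Paschen series: n_final = 3 (infrared)
- Brackett series: n_final = 4 (infrared)
- Pfund series: n_final = 5 (far infrared)

Since this transition ends at n = 5, it belongs to the Pfund series.

For reference, this 16 → 5 line has photon energy
ΔE = 13.6057 eV × (1/5² - 1/16²) = 0.49108073438 eV,
corresponding to wavelength λ = hc/ΔE = 1239.84 eV·nm / 0.49108073438 eV = 2524.71725 nm in the far infrared region.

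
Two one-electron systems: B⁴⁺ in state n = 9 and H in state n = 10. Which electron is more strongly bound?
B⁴⁺ at n = 9 (E = -4.20 eV)

Using E_n = -13.6057 Z² / n² eV:

B⁴⁺ (Z = 5) at n = 9:
E = -13.6057 × 5² / 9² = -13.6057 × 25 / 81 = -4.19929 eV

H (Z = 1) at n = 10:
E = -13.6057 × 1² / 10² = -13.6057 × 1 / 100 = -0.13606 eV

Since -4.19929 eV < -0.13606 eV,
B⁴⁺ at n = 9 is more tightly bound (requires more energy to ionize).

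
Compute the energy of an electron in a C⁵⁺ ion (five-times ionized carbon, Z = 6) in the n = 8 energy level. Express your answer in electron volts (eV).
-7.653 eV

The energy levels of a hydrogen-like atom are given by:
E_n = -13.6057 Z² / n² eV  (with Z = 6 for C⁵⁺)

For n = 8:
E_8 = -13.6057 × 6² / 8²
E_8 = -13.6057 × 36 / 64
E_8 = -7.653 eV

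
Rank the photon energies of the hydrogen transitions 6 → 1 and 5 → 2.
6 → 1

Calculate the energy for each transition:

Transition 6 → 1:
ΔE₁ = |E_1 - E_6| = |-13.6057/1² - (-13.6057/6²)|
ΔE₁ = |-13.60570000000 - (-0.37793611111)| = 13.22776389 eV

Transition 5 → 2:
ΔE₂ = |E_2 - E_5| = |-13.6057/2² - (-13.6057/5²)|
ΔE₂ = |-3.40142500000 - (-0.54422800000)| = 2.85719700 eV

Since 13.22776389 eV > 2.85719700 eV, the transition 6 → 1 emits the more energetic photon.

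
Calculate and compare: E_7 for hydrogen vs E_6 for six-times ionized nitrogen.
N⁶⁺ at n = 6 (E = -18.5189 eV)

Using E_n = -13.6057 Z² / n² eV:

H (Z = 1) at n = 7:
E = -13.6057 × 1² / 7² = -13.6057 × 1 / 49 = -0.2776673 eV

N⁶⁺ (Z = 7) at n = 6:
E = -13.6057 × 7² / 6² = -13.6057 × 49 / 36 = -18.5188694 eV

Since -18.5188694 eV < -0.2776673 eV,
N⁶⁺ at n = 6 is more tightly bound (requires more energy to ionize).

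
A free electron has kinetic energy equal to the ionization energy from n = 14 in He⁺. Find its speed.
3.12528e+05 m/s (or 0.104% of c)

The binding energy at n = 14 for He⁺ is:
E_14 = -13.6057 × 2²/14² = -0.277667347 eV
|E_14| = 0.277667347 eV

Convert to Joules:
KE = 0.277667347 eV × (1.602177 × 10⁻¹⁹ J/eV) = 4.4487224e-20 J

Using KE = ½mv²:
v = √(2·KE/m_e)
v = √(2 × 4.4487224e-20 J / 9.10938 × 10⁻³¹ kg)
v = 3.12528e+05 m/s

This is approximately 0.104% the speed of light.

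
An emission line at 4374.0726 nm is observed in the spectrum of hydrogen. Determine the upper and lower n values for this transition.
n = 12 → n = 6

First, find the photon energy from the wavelength (hc = 1239.84 eV·nm):
E = hc/λ = 1239.84 eV·nm / 4374.0726 nm = 0.28345209 eV

The energy levels of hydrogen satisfy E_n = -13.6057 / n² eV, so an emission n_i → n_f releases
ΔE = 13.6057 × (1/n_f² − 1/n_i²) eV.

Setting ΔE equal to the photon energy:
1/n_f² − 1/n_i² = 0.28345209 / 13.6057 = 0.020833334

Since 1/n_i² must be positive, we need 1/n_f² > 0.020833334, i.e. n_f ≤ 6. For each allowed n_f, solve n_i = (1/n_f² − 0.020833334)^(−1/2) and check whether it is a whole number:
  n_f = 1: 1/n_i² = 1.000000000 − 0.020833334 = 0.979166666 → n_i = 1.011  (not an integer) ✗
  n_f = 2: 1/n_i² = 0.250000000 − 0.020833334 = 0.229166666 → n_i = 2.089  (not an integer) ✗
  n_f = 3: 1/n_i² = 0.111111111 − 0.020833334 = 0.090277777 → n_i = 3.328  (not an integer) ✗
  n_f = 4: 1/n_i² = 0.062500000 − 0.020833334 = 0.041666666 → n_i = 4.899  (not an integer) ✗
  n_f = 5: 1/n_i² = 0.040000000 − 0.020833334 = 0.019166666 → n_i = 7.223  (not an integer) ✗
  n_f = 6: 1/n_i² = 0.027777778 − 0.020833334 = 0.006944444 → n_i = 12.000  → integer, n_i = 12 ✓

Only n_f = 6 gives an integer upper level, n_i = 12.

The transition is from n = 12 to n = 6 (emission).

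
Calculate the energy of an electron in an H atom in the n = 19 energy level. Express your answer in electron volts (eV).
-0.0377 eV

The energy levels of a hydrogen-like atom are given by:
E_n = -13.6057 eV / n²

For n = 19:
E_19 = -13.6057 eV / 19²
E_19 = -13.6057 eV / 361
E_19 = -0.0377 eV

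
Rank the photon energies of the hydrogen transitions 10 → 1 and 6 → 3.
10 → 1

Calculate the energy for each transition:

Transition 10 → 1:
ΔE₁ = |E_1 - E_10| = |-13.6057/1² - (-13.6057/10²)|
ΔE₁ = |-13.605700000000 - (-0.136057000000)| = 13.469643000 eV

Transition 6 → 3:
ΔE₂ = |E_3 - E_6| = |-13.6057/3² - (-13.6057/6²)|
ΔE₂ = |-1.511744444444 - (-0.377936111111)| = 1.133808333 eV

Since 13.469643000 eV > 1.133808333 eV, the transition 10 → 1 emits the more energetic photon.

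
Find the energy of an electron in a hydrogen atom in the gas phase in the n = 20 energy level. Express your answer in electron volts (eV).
-0.03 eV

The energy levels of a hydrogen-like atom are given by:
E_n = -13.6057 eV / n²

For n = 20:
E_20 = -13.6057 eV / 20²
E_20 = -13.6057 eV / 400
E_20 = -0.03 eV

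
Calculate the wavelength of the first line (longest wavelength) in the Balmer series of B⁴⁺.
26.24 nm

The longest wavelength corresponds to the smallest energy transition in the series.
The Balmer series has all transitions ending at n_f = 2.

For B⁴⁺ (Z = 5), the first line (α-line) is the jump from n = 3 to n = 2:
E_3 = -13.6057 × 5² / 3² = -37.7936 eV
E_2 = -13.6057 × 5² / 2² = -85.0356 eV
ΔE = E_3 - E_2 = 47.2420 eV

λ = hc/E = 1239.84 eV·nm / 47.2420 eV
λ = 26.24 nm

This is the α-line of the Balmer series in B⁴⁺.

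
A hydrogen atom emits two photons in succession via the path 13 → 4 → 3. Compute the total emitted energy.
1.43 eV

The energy levels of hydrogen are E_n = -13.6057 / n² eV.

First transition (13 → 4):
ΔE₁ = |E_4 - E_13|
ΔE₁ = |-0.85035625 - (-0.08050710)| = 0.76985 eV

Second transition (4 → 3):
ΔE₂ = |E_3 - E_4|
ΔE₂ = |-1.51174444 - (-0.85035625)| = 0.66139 eV

Total energy released:
E_total = ΔE₁ + ΔE₂ = 0.76985 + 0.66139 = 1.43 eV

Note: This equals the direct transition 13 → 3: 1.43 eV ✓
Energy is conserved regardless of the path taken.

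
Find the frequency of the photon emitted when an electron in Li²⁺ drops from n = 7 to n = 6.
2.182e+14 Hz

First, find the transition energy:
E_7 = -13.6057 × 3² / 7² = -2.49900612 eV
E_6 = -13.6057 × 3² / 6² = -3.40142500 eV
|ΔE| = |E_6 - E_7| = 0.90241888 eV

Convert to Joules: E = 0.90241888 eV × (1.602177 × 10⁻¹⁹ J/eV) = 1.44583e-19 J

Using E = hf:
f = E/h = 1.44583e-19 J / (6.62607 × 10⁻³⁴ J·s)
f = 2.182e+14 Hz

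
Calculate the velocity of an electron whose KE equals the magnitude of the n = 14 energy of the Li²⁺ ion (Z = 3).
4.6879e+05 m/s (or 0.156372% of c)

The binding energy at n = 14 for Li²⁺ is:
E_14 = -13.6057 × 3²/14² = -0.62475153 eV
|E_14| = 0.62475153 eV

Convert to Joules:
KE = 0.62475153 eV × (1.602177 × 10⁻¹⁹ J/eV) = 1.000963e-19 J

Using KE = ½mv²:
v = √(2·KE/m_e)
v = √(2 × 1.000963e-19 J / 9.10938 × 10⁻³¹ kg)
v = 4.6879e+05 m/s

This is approximately 0.156372% the speed of light.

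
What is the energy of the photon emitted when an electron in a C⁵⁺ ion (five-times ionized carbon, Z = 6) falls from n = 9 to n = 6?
7.55872 eV

The energy levels are E_n = -13.6057 Z² eV / n².

Energy at n = 9: E_9 = -13.6057 × 6² / 9² = -6.04697778 eV
Energy at n = 6: E_6 = -13.6057 × 6² / 6² = -13.60570000 eV

For emission (electron falling to lower state), the photon energy is:
E_photon = E_9 - E_6 = |-6.04697778 - (-13.60570000)|
E_photon = 7.55872 eV

This energy is carried away by the emitted photon.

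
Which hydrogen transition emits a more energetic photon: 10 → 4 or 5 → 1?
5 → 1

Calculate the energy for each transition:

Transition 10 → 4:
ΔE₁ = |E_4 - E_10| = |-13.6057/4² - (-13.6057/10²)|
ΔE₁ = |-0.8503562500 - (-0.1360570000)| = 0.7142993 eV

Transition 5 → 1:
ΔE₂ = |E_1 - E_5| = |-13.6057/1² - (-13.6057/5²)|
ΔE₂ = |-13.6057000000 - (-0.5442280000)| = 13.0614720 eV

Since 13.0614720 eV > 0.7142993 eV, the transition 5 → 1 emits the more energetic photon.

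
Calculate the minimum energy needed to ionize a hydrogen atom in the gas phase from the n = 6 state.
0.38 eV

The ionization energy is the energy needed to remove the electron completely (n → ∞).

For hydrogen, E_n = -13.6057 eV / n².

At n = 6: E_6 = -13.6057 / 6² = -0.37794 eV
At n = ∞: E_∞ = 0 eV

Ionization energy = E_∞ - E_6 = 0 - (-0.37794) = 0.37794 eV
Ionization energy ≈ 0.38 eV

This is also called the binding energy of the electron in state n = 6.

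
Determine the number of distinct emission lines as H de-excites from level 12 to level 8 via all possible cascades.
10

The electron can occupy levels n = 8, 9, ..., 12 during de-excitation — that is m = 12 - 8 + 1 = 5 distinct levels.

The number of distinct spectral lines equals the number of ways to choose 2 of these m levels (each pair gives one possible emission transition):

Number of lines = m(m-1)/2 = 5×4/2 = 10

These correspond to all possible transitions between the 5 levels:
12 → 11, 12 → 10, 12 → 9, 12 → 8, 11 → 10, 11 → 9, 11 → 8, 10 → 9...

Each transition produces a photon with a unique energy (and thus wavelength). This count does not depend on Z.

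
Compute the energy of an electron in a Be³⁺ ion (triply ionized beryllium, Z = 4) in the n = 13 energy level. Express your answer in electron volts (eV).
-1.28811 eV

The energy levels of a hydrogen-like atom are given by:
E_n = -13.6057 Z² / n² eV  (with Z = 4 for Be³⁺)

For n = 13:
E_13 = -13.6057 × 4² / 13²
E_13 = -13.6057 × 16 / 169
E_13 = -1.28811 eV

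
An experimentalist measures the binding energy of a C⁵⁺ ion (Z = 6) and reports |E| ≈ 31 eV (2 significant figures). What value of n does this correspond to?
n = 4

The exact energy levels follow E_n = -13.6057 Z² / n² eV with Z = 6.

The measured value (-31 eV) is reported to only 2 significant figures, so we must test candidate n values and see which one matches to that precision.

Candidate energies:
  n = 2:  E = -13.6057 × 6² / 2² = -122.45130 eV
  n = 3:  E = -13.6057 × 6² / 3² = -54.42280 eV
  n = 4:  E = -13.6057 × 6² / 4² = -30.61283 eV  ← matches
  n = 5:  E = -13.6057 × 6² / 5² = -19.59221 eV
  n = 6:  E = -13.6057 × 6² / 6² = -13.60570 eV

Checking against the measurement of -31 eV (2 sig figs), only n = 4 agrees:
E_4 = -30.61283 eV, which rounds to -31 eV ✓

Therefore n = 4.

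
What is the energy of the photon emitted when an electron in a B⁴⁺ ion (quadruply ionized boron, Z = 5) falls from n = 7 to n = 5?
6.664 eV

The energy levels are E_n = -13.6057 Z² eV / n².

Energy at n = 7: E_7 = -13.6057 × 5² / 7² = -6.941684 eV
Energy at n = 5: E_5 = -13.6057 × 5² / 5² = -13.605700 eV

For emission (electron falling to lower state), the photon energy is:
E_photon = E_7 - E_5 = |-6.941684 - (-13.605700)|
E_photon = 6.664 eV

This energy is carried away by the emitted photon.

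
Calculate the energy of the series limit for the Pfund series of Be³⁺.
8.707648 eV

The series limit corresponds to the transition from n = ∞ to n = 5.
This is the highest energy (shortest wavelength) transition in the Pfund series.

E_∞ = 0 eV
E_5 = -13.6057 × 4² / 5² = -8.707648 eV

Energy at series limit:
ΔE = E_∞ - E_5 = 0 - (-8.707648) = 8.707648 eV

This energy equals the ionization energy from the n = 5 state of Be³⁺.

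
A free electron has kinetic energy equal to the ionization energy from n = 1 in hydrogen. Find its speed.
2.1877e+06 m/s (or 0.73% of c)

The binding energy at n = 1 for hydrogen is:
E_1 = -13.6057/1² = -13.605700 eV
|E_1| = 13.605700 eV

Convert to Joules:
KE = 13.605700 eV × (1.602177 × 10⁻¹⁹ J/eV) = 2.179874e-18 J

Using KE = ½mv²:
v = √(2·KE/m_e)
v = √(2 × 2.179874e-18 J / 9.10938 × 10⁻³¹ kg)
v = 2.1877e+06 m/s

This is approximately 0.73% the speed of light.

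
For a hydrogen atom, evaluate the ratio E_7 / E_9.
1.653

Using E_n = -13.6057 Z² / n² eV with Z = 1:

E_7 = -13.6057 / 7² = -13.6057 / 49 = -0.277667347 eV
E_9 = -13.6057 / 9² = -13.6057 / 81 = -0.167971605 eV

The ratio is:
E_7/E_9 = (-0.277667347) / (-0.167971605)
E_7/E_9 = (-13.6057/49) / (-13.6057/81)
E_7/E_9 = 81/49
E_7/E_9 = 1.653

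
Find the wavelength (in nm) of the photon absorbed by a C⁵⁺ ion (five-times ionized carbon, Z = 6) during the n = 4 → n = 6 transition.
72.90121 nm

First, find the transition energy using E_n = -13.6057 Z² / n² eV:
E_4 = -13.6057 × 6² / 4² = -30.6128250 eV
E_6 = -13.6057 × 6² / 6² = -13.6057000 eV

Photon energy: |ΔE| = |E_6 - E_4| = 17.0071250 eV

Convert to wavelength using E = hc/λ with hc = 1239.84 eV·nm:
λ = hc/E = 1239.84 eV·nm / 17.0071250 eV
λ = 72.90121 nm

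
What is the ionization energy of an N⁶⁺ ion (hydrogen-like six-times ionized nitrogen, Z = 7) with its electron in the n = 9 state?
8.23061 eV

The ionization energy is the energy needed to remove the electron completely (n → ∞).

For a hydrogen-like ion with Z = 7, E_n = -13.6057 Z² / n² eV.

At n = 9: E_9 = -13.6057 × 7² / 9² = -8.23060864 eV
At n = ∞: E_∞ = 0 eV

Ionization energy = E_∞ - E_9 = 0 - (-8.23060864) = 8.23060864 eV
Ionization energy ≈ 8.23061 eV

This is also called the binding energy of the electron in state n = 9.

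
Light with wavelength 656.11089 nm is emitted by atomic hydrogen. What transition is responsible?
n = 3 → n = 2

First, find the photon energy from the wavelength (hc = 1239.84 eV·nm):
E = hc/λ = 1239.84 eV·nm / 656.11089 nm = 1.8896806 eV

The energy levels of hydrogen satisfy E_n = -13.6057 / n² eV, so an emission n_i → n_f releases
ΔE = 13.6057 × (1/n_f² − 1/n_i²) eV.

Setting ΔE equal to the photon energy:
1/n_f² − 1/n_i² = 1.8896806 / 13.6057 = 0.13888889

Since 1/n_i² must be positive, we need 1/n_f² > 0.13888889, i.e. n_f ≤ 2. For each allowed n_f, solve n_i = (1/n_f² − 0.13888889)^(−1/2) and check whether it is a whole number:
  n_f = 1: 1/n_i² = 1.00000000 − 0.13888889 = 0.86111111 → n_i = 1.078  (not an integer) ✗
  n_f = 2: 1/n_i² = 0.25000000 − 0.13888889 = 0.11111111 → n_i = 3.000  → integer, n_i = 3 ✓

Only n_f = 2 gives an integer upper level, n_i = 3.

The transition is from n = 3 to n = 2 (emission).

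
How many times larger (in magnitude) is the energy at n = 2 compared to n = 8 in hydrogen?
16.00

Using E_n = -13.6057 Z² / n² eV with Z = 1:

E_2 = -13.6057 / 2² = -13.6057 / 4 = -3.40142500 eV
E_8 = -13.6057 / 8² = -13.6057 / 64 = -0.21258906 eV

The ratio is:
E_2/E_8 = (-3.40142500) / (-0.21258906)
E_2/E_8 = (-13.6057/4) / (-13.6057/64)
E_2/E_8 = 64/4
E_2/E_8 = 16.00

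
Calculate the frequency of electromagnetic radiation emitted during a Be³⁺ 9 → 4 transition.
2.6400e+15 Hz

First, find the transition energy:
E_9 = -13.6057 × 4² / 9² = -2.687546 eV
E_4 = -13.6057 × 4² / 4² = -13.605700 eV
|ΔE| = |E_4 - E_9| = 10.918154 eV

Convert to Joules: E = 10.918154 eV × (1.602177 × 10⁻¹⁹ J/eV) = 1.749282e-18 J

Using E = hf:
f = E/h = 1.749282e-18 J / (6.62607 × 10⁻³⁴ J·s)
f = 2.6400e+15 Hz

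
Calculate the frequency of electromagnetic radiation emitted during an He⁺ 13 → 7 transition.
1.91e+14 Hz

First, find the transition energy:
E_13 = -13.6057 × 2² / 13² = -0.3220284 eV
E_7 = -13.6057 × 2² / 7² = -1.1106694 eV
|ΔE| = |E_7 - E_13| = 0.7886410 eV

Convert to Joules: E = 0.7886410 eV × (1.602177 × 10⁻¹⁹ J/eV) = 1.2635e-19 J

Using E = hf:
f = E/h = 1.2635e-19 J / (6.62607 × 10⁻³⁴ J·s)
f = 1.91e+14 Hz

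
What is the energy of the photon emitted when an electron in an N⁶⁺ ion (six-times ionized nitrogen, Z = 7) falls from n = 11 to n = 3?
68.56573 eV

The energy levels are E_n = -13.6057 Z² eV / n².

Energy at n = 11: E_11 = -13.6057 × 7² / 11² = -5.50974628 eV
Energy at n = 3: E_3 = -13.6057 × 7² / 3² = -74.07547778 eV

For emission (electron falling to lower state), the photon energy is:
E_photon = E_11 - E_3 = |-5.50974628 - (-74.07547778)|
E_photon = 68.56573 eV

This energy is carried away by the emitted photon.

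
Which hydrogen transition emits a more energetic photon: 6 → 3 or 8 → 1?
8 → 1

Calculate the energy for each transition:

Transition 6 → 3:
ΔE₁ = |E_3 - E_6| = |-13.6057/3² - (-13.6057/6²)|
ΔE₁ = |-1.51174444 - (-0.37793611)| = 1.13381 eV

Transition 8 → 1:
ΔE₂ = |E_1 - E_8| = |-13.6057/1² - (-13.6057/8²)|
ΔE₂ = |-13.60570000 - (-0.21258906)| = 13.39311 eV

Since 13.39311 eV > 1.13381 eV, the transition 8 → 1 emits the more energetic photon.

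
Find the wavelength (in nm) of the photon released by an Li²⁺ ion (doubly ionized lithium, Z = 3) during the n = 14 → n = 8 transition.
962.198 nm

First, find the transition energy using E_n = -13.6057 Z² / n² eV:
E_14 = -13.6057 × 3² / 14² = -0.6247515 eV
E_8 = -13.6057 × 3² / 8² = -1.9133016 eV

Photon energy: |ΔE| = |E_8 - E_14| = 1.2885501 eV

Convert to wavelength using E = hc/λ with hc = 1239.84 eV·nm:
λ = hc/E = 1239.84 eV·nm / 1.2885501 eV
λ = 962.198 nm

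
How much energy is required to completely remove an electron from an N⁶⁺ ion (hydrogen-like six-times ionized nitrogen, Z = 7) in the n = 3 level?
74.075 eV

The ionization energy is the energy needed to remove the electron completely (n → ∞).

For a hydrogen-like ion with Z = 7, E_n = -13.6057 Z² / n² eV.

At n = 3: E_3 = -13.6057 × 7² / 3² = -74.075478 eV
At n = ∞: E_∞ = 0 eV

Ionization energy = E_∞ - E_3 = 0 - (-74.075478) = 74.075478 eV
Ionization energy ≈ 74.075 eV

This is also called the binding energy of the electron in state n = 3.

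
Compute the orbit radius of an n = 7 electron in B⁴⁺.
0.51859 nm (or 5.18594 Å)

The Bohr radius formula is:
r_n = n² a₀ / Z

where a₀ = 0.05291772 nm is the Bohr radius.

For B⁴⁺ (Z = 5) at n = 7:
r_7 = 7² × 0.05291772 nm / 5
r_7 = 49 × 0.05291772 nm / 5
r_7 = 2.592968 nm / 5
r_7 = 0.51859 nm

The electron orbits at approximately 0.51859 nm from the nucleus.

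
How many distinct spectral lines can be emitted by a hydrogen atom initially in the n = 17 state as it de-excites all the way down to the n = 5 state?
78

The electron can occupy levels n = 5, 6, ..., 17 during de-excitation — that is m = 17 - 5 + 1 = 13 distinct levels.

The number of distinct spectral lines equals the number of ways to choose 2 of these m levels (each pair gives one possible emission transition):

Number of lines = m(m-1)/2 = 13×12/2 = 78

These correspond to all possible transitions between the 13 levels:
17 → 16, 17 → 15, 17 → 14, 17 → 13, 17 → 12, 17 → 11, 17 → 10, 17 → 9...

Each transition produces a photon with a unique energy (and thus wavelength). This count does not depend on Z.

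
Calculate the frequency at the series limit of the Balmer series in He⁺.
3.2898e+15 Hz

The series limit corresponds to the transition from n = ∞ to n = 2.
This is the highest energy (shortest wavelength) transition in the Balmer series.

E_∞ = 0 eV
E_2 = -13.6057 × 2² / 2² = -13.605700 eV

Energy at series limit:
ΔE = E_∞ - E_2 = 0 - (-13.605700) = 13.605700 eV
E = 13.605700 eV × (1.602177 × 10⁻¹⁹ J/eV) = 2.179874e-18 J
f = E/h = 2.179874e-18 J / (6.62607 × 10⁻³⁴ J·s) = 3.2898e+15 Hz

This energy equals the ionization energy from the n = 2 state of He⁺.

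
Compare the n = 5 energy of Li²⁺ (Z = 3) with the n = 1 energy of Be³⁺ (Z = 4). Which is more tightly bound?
Be³⁺ at n = 1 (E = -217.691 eV)

Using E_n = -13.6057 Z² / n² eV:

Li²⁺ (Z = 3) at n = 5:
E = -13.6057 × 3² / 5² = -13.6057 × 9 / 25 = -4.898052 eV

Be³⁺ (Z = 4) at n = 1:
E = -13.6057 × 4² / 1² = -13.6057 × 16 / 1 = -217.691200 eV

Since -217.691200 eV < -4.898052 eV,
Be³⁺ at n = 1 is more tightly bound (requires more energy to ionize).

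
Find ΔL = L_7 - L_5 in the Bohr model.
2.1091e-34 J·s (or 2ℏ)

In the Bohr model, L_n = nℏ where ℏ = 1.054572e-34 J·s.

L_7 = 7ℏ = 7.382004e-34 J·s
L_5 = 5ℏ = 5.272860e-34 J·s

ΔL = L_7 - L_5 = (7 - 5)ℏ = 2ℏ
ΔL = 2 × 1.054572e-34 J·s = 2.1091e-34 J·s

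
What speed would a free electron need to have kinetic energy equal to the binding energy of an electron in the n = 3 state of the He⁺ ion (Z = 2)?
1.45846e+06 m/s (or 0.486% of c)

The binding energy at n = 3 for He⁺ is:
E_3 = -13.6057 × 2²/3² = -6.04697778 eV
|E_3| = 6.04697778 eV

Convert to Joules:
KE = 6.04697778 eV × (1.602177 × 10⁻¹⁹ J/eV) = 9.6883287e-19 J

Using KE = ½mv²:
v = √(2·KE/m_e)
v = √(2 × 9.6883287e-19 J / 9.10938 × 10⁻³¹ kg)
v = 1.45846e+06 m/s

This is approximately 0.486% the speed of light.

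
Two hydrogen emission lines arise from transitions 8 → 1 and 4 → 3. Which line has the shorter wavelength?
8 → 1

Calculate the energy for each transition:

Transition 8 → 1:
ΔE₁ = |E_1 - E_8| = |-13.6057/1² - (-13.6057/8²)|
ΔE₁ = |-13.60570000 - (-0.21258906)| = 13.39311 eV

Transition 4 → 3:
ΔE₂ = |E_3 - E_4| = |-13.6057/3² - (-13.6057/4²)|
ΔE₂ = |-1.51174444 - (-0.85035625)| = 0.66139 eV

Since 13.39311 eV > 0.66139 eV, the transition 8 → 1 emits the more energetic photon.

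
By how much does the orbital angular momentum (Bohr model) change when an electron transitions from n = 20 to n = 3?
1.79277e-33 J·s (or 17ℏ)

In the Bohr model, L_n = nℏ where ℏ = 1.0545718e-34 J·s.

L_20 = 20ℏ = 2.1091436e-33 J·s
L_3 = 3ℏ = 3.1637154e-34 J·s

ΔL = L_20 - L_3 = (20 - 3)ℏ = 17ℏ
ΔL = 17 × 1.0545718e-34 J·s = 1.79277e-33 J·s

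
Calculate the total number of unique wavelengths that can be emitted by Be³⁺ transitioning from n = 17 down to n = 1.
136

The electron can occupy levels n = 1, 2, ..., 17 during de-excitation — that is m = 17 - 1 + 1 = 17 distinct levels.

The number of distinct spectral lines equals the number of ways to choose 2 of these m levels (each pair gives one possible emission transition):

Number of lines = m(m-1)/2 = 17×16/2 = 136

These correspond to all possible transitions between the 17 levels:
17 → 16, 17 → 15, 17 → 14, 17 → 13, 17 → 12, 17 → 11, 17 → 10, 17 → 9...

Each transition produces a photon with a unique energy (and thus wavelength). This count does not depend on Z.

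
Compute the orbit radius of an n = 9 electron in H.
4.2863 nm (or 42.8633 Å)

The Bohr radius formula is:
r_n = n² a₀ / Z

where a₀ = 0.0529177 nm is the Bohr radius.

For H (Z = 1) at n = 9:
r_9 = 9² × 0.0529177 nm / 1
r_9 = 81 × 0.0529177 nm / 1
r_9 = 4.28633 nm / 1
r_9 = 4.2863 nm

The electron orbits at approximately 4.2863 nm from the nucleus.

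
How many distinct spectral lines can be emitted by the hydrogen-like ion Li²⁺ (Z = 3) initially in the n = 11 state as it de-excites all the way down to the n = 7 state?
10

The electron can occupy levels n = 7, 8, ..., 11 during de-excitation — that is m = 11 - 7 + 1 = 5 distinct levels.

The number of distinct spectral lines equals the number of ways to choose 2 of these m levels (each pair gives one possible emission transition):

Number of lines = m(m-1)/2 = 5×4/2 = 10

These correspond to all possible transitions between the 5 levels:
11 → 10, 11 → 9, 11 → 8, 11 → 7, 10 → 9, 10 → 8, 10 → 7, 9 → 8...

Each transition produces a photon with a unique energy (and thus wavelength). This count does not depend on Z.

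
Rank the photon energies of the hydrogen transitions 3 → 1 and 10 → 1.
10 → 1

Calculate the energy for each transition:

Transition 3 → 1:
ΔE₁ = |E_1 - E_3| = |-13.6057/1² - (-13.6057/3²)|
ΔE₁ = |-13.60570000 - (-1.51174444)| = 12.09396 eV

Transition 10 → 1:
ΔE₂ = |E_1 - E_10| = |-13.6057/1² - (-13.6057/10²)|
ΔE₂ = |-13.60570000 - (-0.13605700)| = 13.46964 eV

Since 13.46964 eV > 12.09396 eV, the transition 10 → 1 emits the more energetic photon.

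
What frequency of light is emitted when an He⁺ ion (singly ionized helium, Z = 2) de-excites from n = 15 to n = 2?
3.23e+15 Hz

First, find the transition energy:
E_15 = -13.6057 × 2² / 15² = -0.2419 eV
E_2 = -13.6057 × 2² / 2² = -13.6057 eV
|ΔE| = |E_2 - E_15| = 13.3638 eV

Convert to Joules: E = 13.3638 eV × (1.602177 × 10⁻¹⁹ J/eV) = 2.1411e-18 J

Using E = hf:
f = E/h = 2.1411e-18 J / (6.62607 × 10⁻³⁴ J·s)
f = 3.23e+15 Hz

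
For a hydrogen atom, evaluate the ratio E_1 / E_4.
16.000000

Using E_n = -13.6057 Z² / n² eV with Z = 1:

E_1 = -13.6057 / 1² = -13.6057 / 1 = -13.605700000000 eV
E_4 = -13.6057 / 4² = -13.6057 / 16 = -0.850356250000 eV

The ratio is:
E_1/E_4 = (-13.605700000000) / (-0.850356250000)
E_1/E_4 = (-13.6057/1) / (-13.6057/16)
E_1/E_4 = 16/1
E_1/E_4 = 16.000000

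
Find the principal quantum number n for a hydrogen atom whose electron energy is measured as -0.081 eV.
n = 13

The exact energy levels follow E_n = -13.6057 eV / n².

The measured value (-0.081 eV) is reported to only 2 significant figures, so we must test candidate n values and see which one matches to that precision.

Candidate energies:
  n = 11:  E = -13.6057/11² = -0.11244 eV
  n = 12:  E = -13.6057/12² = -0.09448 eV
  n = 13:  E = -13.6057/13² = -0.08051 eV  ← matches
  n = 14:  E = -13.6057/14² = -0.06942 eV
  n = 15:  E = -13.6057/15² = -0.06047 eV

Checking against the measurement of -0.081 eV (2 sig figs), only n = 13 agrees:
E_13 = -0.08051 eV, which rounds to -0.081 eV ✓

Therefore n = 13.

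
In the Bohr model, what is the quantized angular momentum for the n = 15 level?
1.58186e-33 J·s (or 15ℏ)

In the Bohr model, angular momentum is quantized:
L = nℏ

where ℏ = h/(2π) = 1.0545718e-34 J·s

For n = 15:
L = 15 × 1.0545718e-34 J·s
L = 1.58186e-33 J·s

This can also be written as L = 15ℏ.
The angular momentum is an integer multiple of the reduced Planck constant.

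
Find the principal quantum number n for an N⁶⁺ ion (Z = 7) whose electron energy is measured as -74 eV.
n = 3

The exact energy levels follow E_n = -13.6057 Z² / n² eV with Z = 7.

The measured value (-74 eV) is reported to only 2 significant figures, so we must test candidate n values and see which one matches to that precision.

Candidate energies:
  n = 1:  E = -13.6057 × 7² / 1² = -666.67930 eV
  n = 2:  E = -13.6057 × 7² / 2² = -166.66983 eV
  n = 3:  E = -13.6057 × 7² / 3² = -74.07548 eV  ← matches
  n = 4:  E = -13.6057 × 7² / 4² = -41.66746 eV
  n = 5:  E = -13.6057 × 7² / 5² = -26.66717 eV

Checking against the measurement of -74 eV (2 sig figs), only n = 3 agrees:
E_3 = -74.07548 eV, which rounds to -74 eV ✓

Therefore n = 3.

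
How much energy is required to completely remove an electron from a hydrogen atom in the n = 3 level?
1.5117 eV

The ionization energy is the energy needed to remove the electron completely (n → ∞).

For hydrogen, E_n = -13.6057 eV / n².

At n = 3: E_3 = -13.6057 / 3² = -1.5117444 eV
At n = ∞: E_∞ = 0 eV

Ionization energy = E_∞ - E_3 = 0 - (-1.5117444) = 1.5117444 eV
Ionization energy ≈ 1.5117 eV

This is also called the binding energy of the electron in state n = 3.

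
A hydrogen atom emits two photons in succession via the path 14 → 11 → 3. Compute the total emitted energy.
1.44 eV

The energy levels of hydrogen are E_n = -13.6057 / n² eV.

First transition (14 → 11):
ΔE₁ = |E_11 - E_14|
ΔE₁ = |-0.11244380 - (-0.06941684)| = 0.04303 eV

Second transition (11 → 3):
ΔE₂ = |E_3 - E_11|
ΔE₂ = |-1.51174444 - (-0.11244380)| = 1.39930 eV

Total energy released:
E_total = ΔE₁ + ΔE₂ = 0.04303 + 1.39930 = 1.44 eV

Note: This equals the direct transition 14 → 3: 1.44 eV ✓
Energy is conserved regardless of the path taken.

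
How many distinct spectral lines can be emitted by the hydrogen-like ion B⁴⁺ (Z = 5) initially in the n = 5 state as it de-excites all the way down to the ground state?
10

The electron can occupy levels n = 1, 2, ..., 5 during de-excitation — that is m = 5 - 1 + 1 = 5 distinct levels.

The number of distinct spectral lines equals the number of ways to choose 2 of these m levels (each pair gives one possible emission transition):

Number of lines = m(m-1)/2 = 5×4/2 = 10

These correspond to all possible transitions between the 5 levels:
5 → 4, 5 → 3, 5 → 2, 5 → 1, 4 → 3, 4 → 2, 4 → 1, 3 → 2...

Each transition produces a photon with a unique energy (and thus wavelength). This count does not depend on Z.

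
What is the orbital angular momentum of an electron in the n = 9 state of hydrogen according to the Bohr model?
9.4911e-34 J·s (or 9ℏ)

In the Bohr model, angular momentum is quantized:
L = nℏ

where ℏ = h/(2π) = 1.054572e-34 J·s

For n = 9:
L = 9 × 1.054572e-34 J·s
L = 9.4911e-34 J·s

This can also be written as L = 9ℏ.
The angular momentum is an integer multiple of the reduced Planck constant.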